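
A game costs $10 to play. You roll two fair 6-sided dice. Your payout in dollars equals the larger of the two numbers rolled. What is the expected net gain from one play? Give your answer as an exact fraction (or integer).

Distribution of the larger of the two numbers rolled: 1 w.p. 1/36, 2 w.p. 1/12, 3 w.p. 5/36, 4 w.p. 7/36, 5 w.p. 1/4, 6 w.p. 11/36
E[payout] = (1/36)·1 + (1/12)·2 + (5/36)·3 + (7/36)·4 + (1/4)·5 + (11/36)·6 = 161/36
Expected profit = 161/36 − 10 = -199/36

-199/36 dollars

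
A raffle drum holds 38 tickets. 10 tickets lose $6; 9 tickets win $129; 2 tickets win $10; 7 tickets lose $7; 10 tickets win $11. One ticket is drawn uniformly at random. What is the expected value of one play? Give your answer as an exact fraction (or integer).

591/19 dollars

E[payout] = (10/38)·(-6) + (9/38)·129 + (2/38)·10 + (7/38)·(-7) + (10/38)·11 = 591/19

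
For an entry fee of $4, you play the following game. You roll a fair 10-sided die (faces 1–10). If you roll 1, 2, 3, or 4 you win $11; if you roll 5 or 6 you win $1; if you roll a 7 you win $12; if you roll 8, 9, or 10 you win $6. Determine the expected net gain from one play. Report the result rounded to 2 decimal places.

E[payout] = (1/5)·1 + (3/10)·6 + (2/5)·11 + (1/10)·12 = 38/5
Expected profit = 38/5 − 4 = 18/5 ≈ $3.60

$3.60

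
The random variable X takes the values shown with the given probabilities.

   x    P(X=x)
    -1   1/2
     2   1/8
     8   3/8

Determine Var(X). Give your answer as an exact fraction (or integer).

E[X] = (1/2)·(-1) + (1/8)·2 + (3/8)·8 = 11/4
E[X²] = (1/2)·1 + (1/8)·4 + (3/8)·64 = 25
Var(X) = 25 − (11/4)² = 279/16

279/16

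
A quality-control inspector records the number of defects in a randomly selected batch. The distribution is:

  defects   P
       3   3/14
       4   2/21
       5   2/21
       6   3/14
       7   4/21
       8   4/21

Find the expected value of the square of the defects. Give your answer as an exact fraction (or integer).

E[X²] = (3/14)·9 + (2/21)·16 + (2/21)·25 + (3/14)·36 + (4/21)·49 + (4/21)·64
     = 491/14

491/14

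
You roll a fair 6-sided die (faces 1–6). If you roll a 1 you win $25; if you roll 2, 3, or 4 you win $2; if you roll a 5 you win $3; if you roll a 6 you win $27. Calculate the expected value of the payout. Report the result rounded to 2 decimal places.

$10.17

E[payout] = (1/2)·2 + (1/6)·3 + (1/6)·25 + (1/6)·27 = 61/6
≈ $10.17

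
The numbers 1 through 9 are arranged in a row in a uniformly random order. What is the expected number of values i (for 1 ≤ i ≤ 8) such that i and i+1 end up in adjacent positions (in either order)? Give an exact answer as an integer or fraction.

16/9

For each i ∈ {1,…,8}, let Xᵢ = 1 if i and i+1 are adjacent. P(Xᵢ=1) = 2·(9−1)!/9! = 2/9.
By linearity, E[ΣXᵢ] = (8)·(2/9) = 16/9.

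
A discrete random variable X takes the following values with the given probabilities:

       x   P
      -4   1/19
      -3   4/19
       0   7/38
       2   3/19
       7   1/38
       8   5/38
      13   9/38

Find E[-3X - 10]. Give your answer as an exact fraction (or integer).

E[-3x-10] = (1/19)·2 + (4/19)·(-1) + (7/38)·(-10) + (3/19)·(-16) + (1/38)·(-31) + (5/38)·(-34) + (9/38)·(-49)
     = -406/19

-406/19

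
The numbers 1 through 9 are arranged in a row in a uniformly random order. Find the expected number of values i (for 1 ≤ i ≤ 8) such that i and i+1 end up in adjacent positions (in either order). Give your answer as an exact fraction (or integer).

For each i ∈ {1,…,8}, let Xᵢ = 1 if i and i+1 are adjacent. P(Xᵢ=1) = 2·(9−1)!/9! = 2/9.
By linearity, E[ΣXᵢ] = (8)·(2/9) = 16/9.

16/9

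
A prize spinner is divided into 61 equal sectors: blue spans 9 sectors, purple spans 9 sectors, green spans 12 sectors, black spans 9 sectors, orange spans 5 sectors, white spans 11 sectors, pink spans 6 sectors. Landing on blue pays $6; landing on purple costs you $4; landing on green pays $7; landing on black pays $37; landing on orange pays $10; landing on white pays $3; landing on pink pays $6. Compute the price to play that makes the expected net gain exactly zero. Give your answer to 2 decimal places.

E[payout] = (9/61)·6 + (9/61)·(-4) + (12/61)·7 + (9/61)·37 + (5/61)·10 + (11/61)·3 + (6/61)·6 = 554/61
Fair fee = E[payout] = 554/61 ≈ $9.08

$9.08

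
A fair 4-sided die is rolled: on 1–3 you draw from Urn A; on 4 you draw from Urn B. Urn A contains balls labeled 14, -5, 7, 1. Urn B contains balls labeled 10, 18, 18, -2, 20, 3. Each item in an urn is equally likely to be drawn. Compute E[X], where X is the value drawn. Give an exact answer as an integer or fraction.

287/48

E[X | Urn A] = (14 − 5 + 7 + 1)/4 = 17/4
E[X | Urn B] = (10 + 18 + 18 − 2 + 20 + 3)/6 = 67/6
E[X] = (3/4)·17/4 + (1/4)·67/6 = 287/48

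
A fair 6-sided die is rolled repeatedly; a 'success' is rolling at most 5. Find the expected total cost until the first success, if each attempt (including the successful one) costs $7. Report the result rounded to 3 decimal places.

$8.400

E[#attempts] = 1/p = 6/5; E[cost] = 7·6/5 = 42/5.
≈ 8.400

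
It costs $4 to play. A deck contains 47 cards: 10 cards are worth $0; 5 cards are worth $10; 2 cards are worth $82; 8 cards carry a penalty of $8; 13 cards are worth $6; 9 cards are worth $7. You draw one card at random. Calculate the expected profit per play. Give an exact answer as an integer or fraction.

E[payout] = (10/47)·0 + (5/47)·10 + (2/47)·82 + (8/47)·(-8) + (13/47)·6 + (9/47)·7 = 291/47
Expected profit = 291/47 − 4 = 103/47

103/47 dollars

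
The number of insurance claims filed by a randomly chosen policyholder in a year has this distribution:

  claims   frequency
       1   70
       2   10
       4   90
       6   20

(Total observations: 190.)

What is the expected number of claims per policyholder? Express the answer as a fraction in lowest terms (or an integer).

Total = 190, so P(claims=1) = 70/190, etc.
E[X] = (7/19)·1 + (1/19)·2 + (9/19)·4 + (2/19)·6
     = 3

3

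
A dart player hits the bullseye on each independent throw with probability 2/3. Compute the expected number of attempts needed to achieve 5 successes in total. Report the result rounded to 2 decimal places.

7.50

By linearity (sum of 5 independent geometric waits), E[trials] = 5/p = 5/(2/3) = 15/2.
≈ 7.50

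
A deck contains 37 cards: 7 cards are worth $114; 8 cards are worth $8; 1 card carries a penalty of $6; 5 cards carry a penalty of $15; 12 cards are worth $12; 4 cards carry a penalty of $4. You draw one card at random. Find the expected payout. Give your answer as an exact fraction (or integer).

909/37 dollars

E[payout] = (7/37)·114 + (8/37)·8 + (1/37)·(-6) + (5/37)·(-15) + (12/37)·12 + (4/37)·(-4) = 909/37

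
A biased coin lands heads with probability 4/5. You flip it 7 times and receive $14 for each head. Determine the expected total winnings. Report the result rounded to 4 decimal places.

E[#heads] = 7·4/5 = 28/5 (linearity over flips).
E[winnings] = 14·28/5 = 392/5.
≈ 78.4000

$78.4000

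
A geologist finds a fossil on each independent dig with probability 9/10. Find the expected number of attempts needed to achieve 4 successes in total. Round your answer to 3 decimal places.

By linearity (sum of 4 independent geometric waits), E[trials] = 4/p = 4/(9/10) = 40/9.
≈ 4.444

4.444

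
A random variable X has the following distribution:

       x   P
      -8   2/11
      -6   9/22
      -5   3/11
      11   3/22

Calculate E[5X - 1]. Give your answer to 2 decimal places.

-19.86

E[5x-1] = (2/11)·(-41) + (9/22)·(-31) + (3/11)·(-26) + (3/22)·54
     = -437/22 ≈ -19.86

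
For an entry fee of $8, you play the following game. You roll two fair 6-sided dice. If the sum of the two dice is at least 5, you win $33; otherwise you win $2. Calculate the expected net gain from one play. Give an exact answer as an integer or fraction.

119/6 dollars

E[payout] = (1/6)·2 + (5/6)·33 = 167/6
Expected profit = 167/6 − 8 = 119/6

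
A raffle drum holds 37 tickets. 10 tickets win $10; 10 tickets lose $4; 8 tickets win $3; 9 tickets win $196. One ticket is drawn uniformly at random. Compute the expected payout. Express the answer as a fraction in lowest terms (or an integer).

1848/37 dollars

E[payout] = (10/37)·10 + (10/37)·(-4) + (8/37)·3 + (9/37)·196 = 1848/37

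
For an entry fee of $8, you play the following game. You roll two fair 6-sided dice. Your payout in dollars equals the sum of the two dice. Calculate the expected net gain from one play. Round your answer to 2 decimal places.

Distribution of the sum of the two dice: 2 w.p. 1/36, 3 w.p. 1/18, 4 w.p. 1/12, 5 w.p. 1/9, 6 w.p. 5/36, 7 w.p. 1/6, …
E[payout] = (1/36)·2 + (1/18)·3 + (1/12)·4 + (1/9)·5 + (5/36)·6 + (1/6)·7 + (5/36)·8 + (1/9)·9 + (1/12)·10 + (1/18)·11 + (1/36)·12 = 7
Expected profit = 7 − 8 = -1 ≈ -$1.00

-$1.00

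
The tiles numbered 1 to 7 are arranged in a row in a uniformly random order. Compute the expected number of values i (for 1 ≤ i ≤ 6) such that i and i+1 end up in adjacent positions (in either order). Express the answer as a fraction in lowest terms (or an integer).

For each i ∈ {1,…,6}, let Xᵢ = 1 if i and i+1 are adjacent. P(Xᵢ=1) = 2·(7−1)!/7! = 2/7.
By linearity, E[ΣXᵢ] = (6)·(2/7) = 12/7.

12/7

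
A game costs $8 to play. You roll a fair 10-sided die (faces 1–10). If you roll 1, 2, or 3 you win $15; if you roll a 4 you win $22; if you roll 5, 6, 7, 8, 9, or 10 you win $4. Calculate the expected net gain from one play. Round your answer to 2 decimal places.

$1.10

E[payout] = (3/5)·4 + (3/10)·15 + (1/10)·22 = 91/10
Expected profit = 91/10 − 8 = 11/10 ≈ $1.10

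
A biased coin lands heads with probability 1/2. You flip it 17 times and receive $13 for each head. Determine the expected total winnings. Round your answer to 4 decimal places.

$110.5000

E[#heads] = 17·1/2 = 17/2 (linearity over flips).
E[winnings] = 13·17/2 = 221/2.
≈ 110.5000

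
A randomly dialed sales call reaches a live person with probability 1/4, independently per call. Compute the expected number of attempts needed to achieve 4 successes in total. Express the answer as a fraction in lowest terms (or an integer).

By linearity (sum of 4 independent geometric waits), E[trials] = 4/p = 4/(1/4) = 16.

16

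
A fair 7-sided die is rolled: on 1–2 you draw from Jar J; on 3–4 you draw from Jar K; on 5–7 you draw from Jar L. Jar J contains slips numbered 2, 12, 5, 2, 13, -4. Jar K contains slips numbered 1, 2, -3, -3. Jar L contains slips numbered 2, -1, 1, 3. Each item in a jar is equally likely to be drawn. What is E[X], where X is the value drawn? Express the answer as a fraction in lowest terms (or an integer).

E[X | Jar J] = (2 + 12 + 5 + 2 + 13 − 4)/6 = 5
E[X | Jar K] = (1 + 2 − 3 − 3)/4 = -3/4
E[X | Jar L] = (2 − 1 + 1 + 3)/4 = 5/4
E[X] = (2/7)·5 + (2/7)·(-3/4) + (3/7)·5/4 = 7/4

7/4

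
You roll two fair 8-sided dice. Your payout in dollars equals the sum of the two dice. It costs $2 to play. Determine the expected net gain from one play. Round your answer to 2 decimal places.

$7.00

Distribution of the sum of the two dice: 2 w.p. 1/64, 3 w.p. 1/32, 4 w.p. 3/64, 5 w.p. 1/16, 6 w.p. 5/64, 7 w.p. 3/32, …
E[payout] = (1/64)·2 + (1/32)·3 + (3/64)·4 + (1/16)·5 + (5/64)·6 + (3/32)·7 + (7/64)·8 + (1/8)·9 + (7/64)·10 + (3/32)·11 + (5/64)·12 + (1/16)·13 + (3/64)·14 + (1/32)·15 + (1/64)·16 = 9
Expected profit = 9 − 2 = 7 ≈ $7.00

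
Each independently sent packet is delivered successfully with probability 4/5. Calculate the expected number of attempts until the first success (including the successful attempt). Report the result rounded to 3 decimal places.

For a geometric distribution, E[trials] = 1/p = 1/(4/5) = 5/4.
≈ 1.250

1.250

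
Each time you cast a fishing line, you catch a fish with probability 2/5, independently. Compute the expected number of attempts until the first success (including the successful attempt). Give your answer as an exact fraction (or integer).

For a geometric distribution, E[trials] = 1/p = 1/(2/5) = 5/2.

5/2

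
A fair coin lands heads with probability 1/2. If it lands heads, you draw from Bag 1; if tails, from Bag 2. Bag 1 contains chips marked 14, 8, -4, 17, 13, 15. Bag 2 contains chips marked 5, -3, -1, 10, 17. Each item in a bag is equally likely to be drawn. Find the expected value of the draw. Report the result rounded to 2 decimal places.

8.05

E[X | Bag 1] = (14 + 8 − 4 + 17 + 13 + 15)/6 = 21/2
E[X | Bag 2] = (5 − 3 − 1 + 10 + 17)/5 = 28/5
E[X] = (1/2)·21/2 + (1/2)·28/5 = 161/20 ≈ 8.05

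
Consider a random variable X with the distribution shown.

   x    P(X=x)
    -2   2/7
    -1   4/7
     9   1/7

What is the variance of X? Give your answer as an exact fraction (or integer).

650/49

E[X] = (2/7)·(-2) + (4/7)·(-1) + (1/7)·9 = 1/7
E[X²] = (2/7)·4 + (4/7)·1 + (1/7)·81 = 93/7
Var(X) = 93/7 − (1/7)² = 650/49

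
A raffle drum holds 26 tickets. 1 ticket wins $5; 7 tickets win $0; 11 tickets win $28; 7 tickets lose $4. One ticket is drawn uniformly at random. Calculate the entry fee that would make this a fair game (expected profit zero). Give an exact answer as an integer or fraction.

285/26 dollars

E[payout] = (1/26)·5 + (7/26)·0 + (11/26)·28 + (7/26)·(-4) = 285/26
Fair fee = E[payout] = 285/26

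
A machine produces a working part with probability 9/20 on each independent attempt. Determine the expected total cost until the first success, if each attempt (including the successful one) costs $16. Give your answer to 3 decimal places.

$35.556

E[#attempts] = 1/p = 20/9; E[cost] = 16·20/9 = 320/9.
≈ 35.556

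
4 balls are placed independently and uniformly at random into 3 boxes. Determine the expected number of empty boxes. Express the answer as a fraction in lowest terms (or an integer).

Let Xⱼ=1 if box j is empty. P(Xⱼ=1) = ((3-1)/3)^4 = 16/81.
By linearity, E[#empty] = 3·16/81 = 16/27.

16/27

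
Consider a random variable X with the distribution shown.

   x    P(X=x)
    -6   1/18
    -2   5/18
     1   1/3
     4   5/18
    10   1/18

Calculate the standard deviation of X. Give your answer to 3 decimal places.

3.494

E[X] = 10/9, E[X²] = 121/9
Var(X) = E[X²] − (E[X])² = 121/9 − 100/81 = 989/81
SD(X) = √(989/81) ≈ 3.494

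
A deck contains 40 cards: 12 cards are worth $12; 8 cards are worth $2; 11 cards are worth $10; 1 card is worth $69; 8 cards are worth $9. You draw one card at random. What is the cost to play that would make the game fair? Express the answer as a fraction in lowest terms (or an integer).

411/40 dollars

E[payout] = (12/40)·12 + (8/40)·2 + (11/40)·10 + (1/40)·69 + (8/40)·9 = 411/40
Fair fee = E[payout] = 411/40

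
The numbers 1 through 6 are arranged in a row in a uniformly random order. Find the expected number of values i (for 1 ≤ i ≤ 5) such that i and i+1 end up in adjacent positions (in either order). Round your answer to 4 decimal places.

1.6667

For each i ∈ {1,…,5}, let Xᵢ = 1 if i and i+1 are adjacent. P(Xᵢ=1) = 2·(6−1)!/6! = 2/6.
By linearity, E[ΣXᵢ] = (5)·(2/6) = 5/3.
≈ 1.6667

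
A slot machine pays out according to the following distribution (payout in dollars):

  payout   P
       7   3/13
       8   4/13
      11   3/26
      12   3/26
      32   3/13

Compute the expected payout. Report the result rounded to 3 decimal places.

$14.115

E[X] = (3/13)·7 + (4/13)·8 + (3/26)·11 + (3/26)·12 + (3/13)·32
     = 367/26 ≈ 14.115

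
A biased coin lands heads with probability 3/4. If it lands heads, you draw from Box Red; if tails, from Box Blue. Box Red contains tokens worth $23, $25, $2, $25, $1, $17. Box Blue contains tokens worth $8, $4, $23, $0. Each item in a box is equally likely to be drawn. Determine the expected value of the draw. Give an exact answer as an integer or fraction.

E[X | Box Red] = (23 + 25 + 2 + 25 + 1 + 17)/6 = 31/2
E[X | Box Blue] = (8 + 4 + 23 + 0)/4 = 35/4
E[X] = (3/4)·31/2 + (1/4)·35/4 = 221/16

221/16 dollars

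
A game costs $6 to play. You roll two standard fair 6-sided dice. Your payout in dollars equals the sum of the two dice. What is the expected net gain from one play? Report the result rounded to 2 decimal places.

Distribution of the sum of the two dice: 2 w.p. 1/36, 3 w.p. 1/18, 4 w.p. 1/12, 5 w.p. 1/9, 6 w.p. 5/36, 7 w.p. 1/6, …
E[payout] = (1/36)·2 + (1/18)·3 + (1/12)·4 + (1/9)·5 + (5/36)·6 + (1/6)·7 + (5/36)·8 + (1/9)·9 + (1/12)·10 + (1/18)·11 + (1/36)·12 = 7
Expected profit = 7 − 6 = 1 ≈ $1.00

$1.00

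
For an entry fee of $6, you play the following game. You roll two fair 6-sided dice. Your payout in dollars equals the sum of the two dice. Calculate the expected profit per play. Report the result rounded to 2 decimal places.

Distribution of the sum of the two dice: 2 w.p. 1/36, 3 w.p. 1/18, 4 w.p. 1/12, 5 w.p. 1/9, 6 w.p. 5/36, 7 w.p. 1/6, …
E[payout] = (1/36)·2 + (1/18)·3 + (1/12)·4 + (1/9)·5 + (5/36)·6 + (1/6)·7 + (5/36)·8 + (1/9)·9 + (1/12)·10 + (1/18)·11 + (1/36)·12 = 7
Expected profit = 7 − 6 = 1 ≈ $1.00

$1.00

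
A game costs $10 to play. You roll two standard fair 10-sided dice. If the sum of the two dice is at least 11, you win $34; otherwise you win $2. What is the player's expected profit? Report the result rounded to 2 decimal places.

$9.60

E[payout] = (9/20)·2 + (11/20)·34 = 98/5
Expected profit = 98/5 − 10 = 48/5 ≈ $9.60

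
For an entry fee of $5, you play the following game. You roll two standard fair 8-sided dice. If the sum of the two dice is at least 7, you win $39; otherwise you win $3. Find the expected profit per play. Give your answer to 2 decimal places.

E[payout] = (15/64)·3 + (49/64)·39 = 489/16
Expected profit = 489/16 − 5 = 409/16 ≈ $25.56

$25.56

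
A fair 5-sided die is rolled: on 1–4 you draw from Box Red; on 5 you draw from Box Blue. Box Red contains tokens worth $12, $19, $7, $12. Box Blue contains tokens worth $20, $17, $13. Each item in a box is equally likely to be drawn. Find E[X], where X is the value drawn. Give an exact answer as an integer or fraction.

E[X | Box Red] = (12 + 19 + 7 + 12)/4 = 25/2
E[X | Box Blue] = (20 + 17 + 13)/3 = 50/3
E[X] = (4/5)·25/2 + (1/5)·50/3 = 40/3

40/3 dollars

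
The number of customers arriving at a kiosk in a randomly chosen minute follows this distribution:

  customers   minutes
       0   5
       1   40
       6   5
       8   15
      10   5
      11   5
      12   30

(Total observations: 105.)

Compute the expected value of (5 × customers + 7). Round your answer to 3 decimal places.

38.190

Total = 105, so P(customers=0) = 5/105, etc.
E[5x+7] = (1/21)·7 + (8/21)·12 + (1/21)·37 + (1/7)·47 + (1/21)·57 + (1/21)·62 + (2/7)·67
     = 802/21 ≈ 38.190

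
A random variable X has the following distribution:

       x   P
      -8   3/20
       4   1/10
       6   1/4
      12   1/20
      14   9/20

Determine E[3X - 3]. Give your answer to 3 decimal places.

E[3x-3] = (3/20)·(-27) + (1/10)·9 + (1/4)·15 + (1/20)·33 + (9/20)·39
     = 99/5 ≈ 19.800

19.800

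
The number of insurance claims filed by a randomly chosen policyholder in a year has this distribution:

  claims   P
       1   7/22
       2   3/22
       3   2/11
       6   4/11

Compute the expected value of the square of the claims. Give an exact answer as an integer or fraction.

E[X²] = (7/22)·1 + (3/22)·4 + (2/11)·9 + (4/11)·36
     = 343/22

343/22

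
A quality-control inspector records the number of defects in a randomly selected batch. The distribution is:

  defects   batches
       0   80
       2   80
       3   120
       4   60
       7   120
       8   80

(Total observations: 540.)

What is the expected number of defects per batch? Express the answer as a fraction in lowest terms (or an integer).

Total = 540, so P(defects=0) = 80/540, etc.
E[X] = (4/27)·0 + (4/27)·2 + (2/9)·3 + (1/9)·4 + (2/9)·7 + (4/27)·8
     = 112/27

112/27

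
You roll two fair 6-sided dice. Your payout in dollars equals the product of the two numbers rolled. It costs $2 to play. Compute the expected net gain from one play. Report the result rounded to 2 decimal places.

$10.25

Distribution of the product of the two numbers rolled: 1 w.p. 1/36, 2 w.p. 1/18, 3 w.p. 1/18, 4 w.p. 1/12, 5 w.p. 1/18, 6 w.p. 1/9, …
E[payout] = (1/36)·1 + (1/18)·2 + (1/18)·3 + (1/12)·4 + (1/18)·5 + (1/9)·6 + (1/18)·8 + (1/36)·9 + (1/18)·10 + (1/9)·12 + (1/18)·15 + (1/36)·16 + (1/18)·18 + (1/18)·20 + (1/18)·24 + (1/36)·25 + (1/18)·30 + (1/36)·36 = 49/4
Expected profit = 49/4 − 2 = 41/4 ≈ $10.25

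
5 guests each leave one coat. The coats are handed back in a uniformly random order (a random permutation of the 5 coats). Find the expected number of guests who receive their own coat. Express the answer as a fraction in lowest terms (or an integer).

Let Xᵢ = 1 if person i gets their own coat. For each i, P(Xᵢ=1) = 1/5.
By linearity of expectation, E[X₁+…+X_5] = 5·(1/5) = 1.

1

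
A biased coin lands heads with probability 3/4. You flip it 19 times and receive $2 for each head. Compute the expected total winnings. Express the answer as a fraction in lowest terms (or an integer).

57/2 dollars

E[#heads] = 19·3/4 = 57/4 (linearity over flips).
E[winnings] = 2·57/4 = 57/2.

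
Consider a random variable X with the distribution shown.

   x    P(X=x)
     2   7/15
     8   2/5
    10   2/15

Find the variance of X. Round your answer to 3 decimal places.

10.916

E[X] = (7/15)·2 + (2/5)·8 + (2/15)·10 = 82/15
E[X²] = (7/15)·4 + (2/5)·64 + (2/15)·100 = 204/5
Var(X) = 204/5 − (82/15)² = 2456/225 ≈ 10.916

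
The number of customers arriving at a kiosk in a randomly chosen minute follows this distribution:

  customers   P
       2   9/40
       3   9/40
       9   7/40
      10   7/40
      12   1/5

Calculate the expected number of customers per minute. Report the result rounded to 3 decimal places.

E[X] = (9/40)·2 + (9/40)·3 + (7/40)·9 + (7/40)·10 + (1/5)·12
     = 137/20 ≈ 6.850

6.850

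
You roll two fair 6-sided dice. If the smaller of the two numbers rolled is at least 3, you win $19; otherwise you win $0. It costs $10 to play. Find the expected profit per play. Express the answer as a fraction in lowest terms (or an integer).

E[payout] = (5/9)·0 + (4/9)·19 = 76/9
Expected profit = 76/9 − 10 = -14/9

-14/9 dollars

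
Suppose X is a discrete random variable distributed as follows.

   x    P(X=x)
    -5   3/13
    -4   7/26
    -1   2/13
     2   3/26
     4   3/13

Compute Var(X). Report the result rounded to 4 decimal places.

12.8698

E[X] = (3/13)·(-5) + (7/26)·(-4) + (2/13)·(-1) + (3/26)·2 + (3/13)·4 = -16/13
E[X²] = (3/13)·25 + (7/26)·16 + (2/13)·1 + (3/26)·4 + (3/13)·16 = 187/13
Var(X) = 187/13 − (-16/13)² = 2175/169 ≈ 12.8698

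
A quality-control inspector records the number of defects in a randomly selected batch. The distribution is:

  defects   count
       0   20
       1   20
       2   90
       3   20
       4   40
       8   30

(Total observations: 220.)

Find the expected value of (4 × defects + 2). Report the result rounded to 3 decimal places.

14.000

Total = 220, so P(defects=0) = 20/220, etc.
E[4x+2] = (1/11)·2 + (1/11)·6 + (9/22)·10 + (1/11)·14 + (2/11)·18 + (3/22)·34
     = 14 ≈ 14.000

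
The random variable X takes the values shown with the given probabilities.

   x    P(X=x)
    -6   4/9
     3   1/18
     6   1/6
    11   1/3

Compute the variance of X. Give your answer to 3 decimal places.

58.139

E[X] = (4/9)·(-6) + (1/18)·3 + (1/6)·6 + (1/3)·11 = 13/6
E[X²] = (4/9)·36 + (1/18)·9 + (1/6)·36 + (1/3)·121 = 377/6
Var(X) = 377/6 − (13/6)² = 2093/36 ≈ 58.139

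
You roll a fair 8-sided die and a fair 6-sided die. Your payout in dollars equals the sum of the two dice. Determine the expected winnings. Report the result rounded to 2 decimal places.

Distribution of the sum of the two dice: 2 w.p. 1/48, 3 w.p. 1/24, 4 w.p. 1/16, 5 w.p. 1/12, 6 w.p. 5/48, 7 w.p. 1/8, …
E[payout] = (1/48)·2 + (1/24)·3 + (1/16)·4 + (1/12)·5 + (5/48)·6 + (1/8)·7 + (1/8)·8 + (1/8)·9 + (5/48)·10 + (1/12)·11 + (1/16)·12 + (1/24)·13 + (1/48)·14 = 8
≈ $8.00

$8.00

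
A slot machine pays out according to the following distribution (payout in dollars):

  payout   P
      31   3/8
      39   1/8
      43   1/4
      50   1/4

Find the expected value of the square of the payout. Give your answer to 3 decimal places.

E[X²] = (3/8)·961 + (1/8)·1521 + (1/4)·1849 + (1/4)·2500
     = 6551/4 ≈ 1637.750

1637.750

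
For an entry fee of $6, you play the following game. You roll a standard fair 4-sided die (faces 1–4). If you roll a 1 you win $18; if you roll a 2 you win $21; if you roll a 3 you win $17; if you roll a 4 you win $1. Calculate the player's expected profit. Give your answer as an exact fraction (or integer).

33/4 dollars

E[payout] = (1/4)·1 + (1/4)·17 + (1/4)·18 + (1/4)·21 = 57/4
Expected profit = 57/4 − 6 = 33/4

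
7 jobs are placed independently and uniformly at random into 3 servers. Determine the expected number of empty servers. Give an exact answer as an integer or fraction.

Let Xⱼ=1 if server j is empty. P(Xⱼ=1) = ((3-1)/3)^7 = 128/2187.
By linearity, E[#empty] = 3·128/2187 = 128/729.

128/729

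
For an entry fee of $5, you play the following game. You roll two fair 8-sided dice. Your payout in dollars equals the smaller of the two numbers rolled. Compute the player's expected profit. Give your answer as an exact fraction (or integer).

Distribution of the smaller of the two numbers rolled: 1 w.p. 15/64, 2 w.p. 13/64, 3 w.p. 11/64, 4 w.p. 9/64, 5 w.p. 7/64, 6 w.p. 5/64, …
E[payout] = (15/64)·1 + (13/64)·2 + (11/64)·3 + (9/64)·4 + (7/64)·5 + (5/64)·6 + (3/64)·7 + (1/64)·8 = 51/16
Expected profit = 51/16 − 5 = -29/16

-29/16 dollars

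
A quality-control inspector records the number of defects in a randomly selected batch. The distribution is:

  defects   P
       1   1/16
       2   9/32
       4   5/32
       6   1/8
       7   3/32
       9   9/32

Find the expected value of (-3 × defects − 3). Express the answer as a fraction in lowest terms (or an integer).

E[-3x-3] = (1/16)·(-6) + (9/32)·(-9) + (5/32)·(-15) + (1/8)·(-21) + (3/32)·(-24) + (9/32)·(-30)
     = -297/16

-297/16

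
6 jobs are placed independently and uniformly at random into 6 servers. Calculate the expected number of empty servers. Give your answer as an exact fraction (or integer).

15625/7776

Let Xⱼ=1 if server j is empty. P(Xⱼ=1) = ((6-1)/6)^6 = 15625/46656.
By linearity, E[#empty] = 6·15625/46656 = 15625/7776.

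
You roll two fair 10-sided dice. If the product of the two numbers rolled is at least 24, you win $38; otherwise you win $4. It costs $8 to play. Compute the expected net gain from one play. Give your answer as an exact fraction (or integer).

E[payout] = (12/25)·4 + (13/25)·38 = 542/25
Expected profit = 542/25 − 8 = 342/25

342/25 dollars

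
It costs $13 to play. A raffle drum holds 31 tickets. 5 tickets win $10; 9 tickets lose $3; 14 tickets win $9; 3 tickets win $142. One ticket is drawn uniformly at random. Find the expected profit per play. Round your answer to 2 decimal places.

$5.55

E[payout] = (5/31)·10 + (9/31)·(-3) + (14/31)·9 + (3/31)·142 = 575/31
Expected profit = 575/31 − 13 = 172/31 ≈ $5.55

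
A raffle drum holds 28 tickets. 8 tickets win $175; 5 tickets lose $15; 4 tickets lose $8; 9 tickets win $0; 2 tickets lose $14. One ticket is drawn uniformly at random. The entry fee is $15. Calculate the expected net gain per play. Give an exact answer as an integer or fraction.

845/28 dollars

E[payout] = (8/28)·175 + (5/28)·(-15) + (4/28)·(-8) + (9/28)·0 + (2/28)·(-14) = 1265/28
Expected profit = 1265/28 − 15 = 845/28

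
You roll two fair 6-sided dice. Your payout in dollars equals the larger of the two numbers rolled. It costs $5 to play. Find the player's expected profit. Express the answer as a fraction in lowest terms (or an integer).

Distribution of the larger of the two numbers rolled: 1 w.p. 1/36, 2 w.p. 1/12, 3 w.p. 5/36, 4 w.p. 7/36, 5 w.p. 1/4, 6 w.p. 11/36
E[payout] = (1/36)·1 + (1/12)·2 + (5/36)·3 + (7/36)·4 + (1/4)·5 + (11/36)·6 = 161/36
Expected profit = 161/36 − 5 = -19/36

-19/36 dollars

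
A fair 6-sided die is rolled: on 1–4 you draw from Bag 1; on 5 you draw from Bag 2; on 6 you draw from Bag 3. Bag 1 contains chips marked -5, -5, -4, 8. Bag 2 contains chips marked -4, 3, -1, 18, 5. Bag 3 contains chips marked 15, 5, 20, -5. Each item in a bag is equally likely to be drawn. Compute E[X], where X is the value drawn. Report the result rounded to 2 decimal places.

E[X | Bag 1] = (-5 − 5 − 4 + 8)/4 = -3/2
E[X | Bag 2] = (-4 + 3 − 1 + 18 + 5)/5 = 21/5
E[X | Bag 3] = (15 + 5 + 20 − 5)/4 = 35/4
E[X] = (2/3)·(-3/2) + (1/6)·21/5 + (1/6)·35/4 = 139/120 ≈ 1.16

1.16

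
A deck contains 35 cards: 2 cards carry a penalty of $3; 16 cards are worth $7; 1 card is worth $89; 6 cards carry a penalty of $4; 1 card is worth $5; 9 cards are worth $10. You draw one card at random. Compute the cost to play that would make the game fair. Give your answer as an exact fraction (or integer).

38/5 dollars

E[payout] = (2/35)·(-3) + (16/35)·7 + (1/35)·89 + (6/35)·(-4) + (1/35)·5 + (9/35)·10 = 38/5
Fair fee = E[payout] = 38/5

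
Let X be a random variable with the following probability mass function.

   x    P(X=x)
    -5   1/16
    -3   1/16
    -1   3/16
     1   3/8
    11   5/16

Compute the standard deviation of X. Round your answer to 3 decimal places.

E[X] = 25/8, E[X²] = 81/2
Var(X) = E[X²] − (E[X])² = 81/2 − 625/64 = 1967/64
SD(X) = √(1967/64) ≈ 5.544

5.544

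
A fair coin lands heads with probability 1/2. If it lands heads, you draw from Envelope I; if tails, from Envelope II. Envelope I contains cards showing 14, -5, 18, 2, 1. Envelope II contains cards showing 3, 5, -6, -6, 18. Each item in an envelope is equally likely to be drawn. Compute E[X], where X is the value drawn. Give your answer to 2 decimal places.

E[X | Envelope I] = (14 − 5 + 18 + 2 + 1)/5 = 6
E[X | Envelope II] = (3 + 5 − 6 − 6 + 18)/5 = 14/5
E[X] = (1/2)·6 + (1/2)·14/5 = 22/5 ≈ 4.40

4.40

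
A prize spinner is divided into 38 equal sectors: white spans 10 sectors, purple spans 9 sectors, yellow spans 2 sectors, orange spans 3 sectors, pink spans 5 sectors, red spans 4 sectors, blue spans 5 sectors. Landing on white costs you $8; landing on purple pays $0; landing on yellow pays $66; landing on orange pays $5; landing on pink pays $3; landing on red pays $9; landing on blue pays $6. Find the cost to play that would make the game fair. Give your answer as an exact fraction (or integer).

E[payout] = (10/38)·(-8) + (9/38)·0 + (2/38)·66 + (3/38)·5 + (5/38)·3 + (4/38)·9 + (5/38)·6 = 74/19
Fair fee = E[payout] = 74/19

74/19 dollars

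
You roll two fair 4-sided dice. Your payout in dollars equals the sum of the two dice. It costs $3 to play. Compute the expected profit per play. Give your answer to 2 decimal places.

$2.00

Distribution of the sum of the two dice: 2 w.p. 1/16, 3 w.p. 1/8, 4 w.p. 3/16, 5 w.p. 1/4, 6 w.p. 3/16, 7 w.p. 1/8, …
E[payout] = (1/16)·2 + (1/8)·3 + (3/16)·4 + (1/4)·5 + (3/16)·6 + (1/8)·7 + (1/16)·8 = 5
Expected profit = 5 − 3 = 2 ≈ $2.00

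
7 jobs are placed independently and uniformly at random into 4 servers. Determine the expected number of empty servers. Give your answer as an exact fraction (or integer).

2187/4096

Let Xⱼ=1 if server j is empty. P(Xⱼ=1) = ((4-1)/4)^7 = 2187/16384.
By linearity, E[#empty] = 4·2187/16384 = 2187/4096.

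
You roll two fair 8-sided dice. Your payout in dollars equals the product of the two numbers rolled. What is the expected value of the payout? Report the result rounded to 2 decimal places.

$20.25

Distribution of the product of the two numbers rolled: 1 w.p. 1/64, 2 w.p. 1/32, 3 w.p. 1/32, 4 w.p. 3/64, 5 w.p. 1/32, 6 w.p. 1/16, …
E[payout] = (1/64)·1 + (1/32)·2 + (1/32)·3 + (3/64)·4 + (1/32)·5 + (1/16)·6 + (1/32)·7 + (1/16)·8 + (1/64)·9 + (1/32)·10 + (1/16)·12 + (1/32)·14 + (1/32)·15 + (3/64)·16 + (1/32)·18 + (1/32)·20 + (1/32)·21 + (1/16)·24 + (1/64)·25 + (1/32)·28 + (1/32)·30 + (1/32)·32 + (1/32)·35 + (1/64)·36 + (1/32)·40 + (1/32)·42 + (1/32)·48 + (1/64)·49 + (1/32)·56 + (1/64)·64 = 81/4
≈ $20.25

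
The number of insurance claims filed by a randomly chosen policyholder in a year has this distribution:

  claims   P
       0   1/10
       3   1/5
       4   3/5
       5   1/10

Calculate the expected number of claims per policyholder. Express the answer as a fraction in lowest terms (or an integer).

E[X] = (1/10)·0 + (1/5)·3 + (3/5)·4 + (1/10)·5
     = 7/2

7/2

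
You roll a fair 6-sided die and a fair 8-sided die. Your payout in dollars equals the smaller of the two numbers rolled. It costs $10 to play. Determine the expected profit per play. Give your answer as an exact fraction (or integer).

Distribution of the smaller of the two numbers rolled: 1 w.p. 13/48, 2 w.p. 11/48, 3 w.p. 3/16, 4 w.p. 7/48, 5 w.p. 5/48, 6 w.p. 1/16
E[payout] = (13/48)·1 + (11/48)·2 + (3/16)·3 + (7/48)·4 + (5/48)·5 + (1/16)·6 = 133/48
Expected profit = 133/48 − 10 = -347/48

-347/48 dollars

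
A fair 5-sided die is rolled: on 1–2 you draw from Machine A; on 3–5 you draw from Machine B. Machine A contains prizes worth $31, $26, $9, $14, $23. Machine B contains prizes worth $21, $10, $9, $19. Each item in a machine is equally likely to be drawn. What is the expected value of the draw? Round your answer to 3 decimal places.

E[X | Machine A] = (31 + 26 + 9 + 14 + 23)/5 = 103/5
E[X | Machine B] = (21 + 10 + 9 + 19)/4 = 59/4
E[X] = (2/5)·103/5 + (3/5)·59/4 = 1709/100 ≈ 17.090

$17.090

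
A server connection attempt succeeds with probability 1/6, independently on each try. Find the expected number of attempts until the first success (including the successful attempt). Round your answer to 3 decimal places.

6.000

For a geometric distribution, E[trials] = 1/p = 1/(1/6) = 6.
≈ 6.000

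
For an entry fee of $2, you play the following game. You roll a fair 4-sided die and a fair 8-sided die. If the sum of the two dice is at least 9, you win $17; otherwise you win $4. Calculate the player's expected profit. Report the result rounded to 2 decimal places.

E[payout] = (11/16)·4 + (5/16)·17 = 129/16
Expected profit = 129/16 − 2 = 97/16 ≈ $6.06

$6.06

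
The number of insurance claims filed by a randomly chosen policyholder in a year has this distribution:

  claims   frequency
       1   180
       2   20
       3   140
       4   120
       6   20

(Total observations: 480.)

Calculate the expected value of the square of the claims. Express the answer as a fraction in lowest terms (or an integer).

Total = 480, so P(claims=1) = 180/480, etc.
E[X²] = (3/8)·1 + (1/24)·4 + (7/24)·9 + (1/4)·16 + (1/24)·36
     = 26/3

26/3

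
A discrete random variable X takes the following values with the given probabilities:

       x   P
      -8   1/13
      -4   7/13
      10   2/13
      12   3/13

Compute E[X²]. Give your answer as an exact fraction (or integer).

808/13

E[X²] = (1/13)·64 + (7/13)·16 + (2/13)·100 + (3/13)·144
     = 808/13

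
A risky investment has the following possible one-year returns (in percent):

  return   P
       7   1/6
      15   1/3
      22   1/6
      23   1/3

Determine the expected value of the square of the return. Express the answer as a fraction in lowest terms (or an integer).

E[X²] = (1/6)·49 + (1/3)·225 + (1/6)·484 + (1/3)·529
     = 2041/6

2041/6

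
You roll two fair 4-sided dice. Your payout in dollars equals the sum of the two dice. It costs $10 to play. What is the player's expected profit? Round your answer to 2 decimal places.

Distribution of the sum of the two dice: 2 w.p. 1/16, 3 w.p. 1/8, 4 w.p. 3/16, 5 w.p. 1/4, 6 w.p. 3/16, 7 w.p. 1/8, …
E[payout] = (1/16)·2 + (1/8)·3 + (3/16)·4 + (1/4)·5 + (3/16)·6 + (1/8)·7 + (1/16)·8 = 5
Expected profit = 5 − 10 = -5 ≈ -$5.00

-$5.00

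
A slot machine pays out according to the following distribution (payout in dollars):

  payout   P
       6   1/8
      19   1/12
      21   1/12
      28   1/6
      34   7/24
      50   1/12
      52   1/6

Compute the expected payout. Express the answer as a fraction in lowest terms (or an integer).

E[X] = (1/8)·6 + (1/12)·19 + (1/12)·21 + (1/6)·28 + (7/24)·34 + (1/12)·50 + (1/6)·52
     = 63/2

63/2 dollars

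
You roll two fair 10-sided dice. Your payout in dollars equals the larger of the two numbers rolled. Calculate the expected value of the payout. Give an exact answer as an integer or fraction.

143/20 dollars

Distribution of the larger of the two numbers rolled: 1 w.p. 1/100, 2 w.p. 3/100, 3 w.p. 1/20, 4 w.p. 7/100, 5 w.p. 9/100, 6 w.p. 11/100, …
E[payout] = (1/100)·1 + (3/100)·2 + (1/20)·3 + (7/100)·4 + (9/100)·5 + (11/100)·6 + (13/100)·7 + (3/20)·8 + (17/100)·9 + (19/100)·10 = 143/20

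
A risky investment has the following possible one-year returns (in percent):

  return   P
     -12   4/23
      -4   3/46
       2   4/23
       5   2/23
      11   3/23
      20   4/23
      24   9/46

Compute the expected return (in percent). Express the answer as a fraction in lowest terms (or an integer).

185/23

E[X] = (4/23)·(-12) + (3/46)·(-4) + (4/23)·2 + (2/23)·5 + (3/23)·11 + (4/23)·20 + (9/46)·24
     = 185/23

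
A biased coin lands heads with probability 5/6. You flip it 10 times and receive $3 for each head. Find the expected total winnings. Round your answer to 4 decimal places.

$25.0000

E[#heads] = 10·5/6 = 25/3 (linearity over flips).
E[winnings] = 3·25/3 = 25.
≈ 25.0000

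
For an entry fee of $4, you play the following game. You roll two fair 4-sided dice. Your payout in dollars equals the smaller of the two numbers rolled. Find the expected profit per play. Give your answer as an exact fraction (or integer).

-17/8 dollars

Distribution of the smaller of the two numbers rolled: 1 w.p. 7/16, 2 w.p. 5/16, 3 w.p. 3/16, 4 w.p. 1/16
E[payout] = (7/16)·1 + (5/16)·2 + (3/16)·3 + (1/16)·4 = 15/8
Expected profit = 15/8 − 4 = -17/8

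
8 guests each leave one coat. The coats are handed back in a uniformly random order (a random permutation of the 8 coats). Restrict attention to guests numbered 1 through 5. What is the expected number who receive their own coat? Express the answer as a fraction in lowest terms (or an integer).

5/8

Let Xᵢ = 1 if person i gets their own coat. For each i, P(Xᵢ=1) = 1/8.
By linearity of expectation, E[X₁+…+X_5] = 5·(1/8) = 5/8.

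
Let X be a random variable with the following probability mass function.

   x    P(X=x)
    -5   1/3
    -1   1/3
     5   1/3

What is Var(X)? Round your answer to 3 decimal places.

E[X] = (1/3)·(-5) + (1/3)·(-1) + (1/3)·5 = -1/3
E[X²] = (1/3)·25 + (1/3)·1 + (1/3)·25 = 17
Var(X) = 17 − (-1/3)² = 152/9 ≈ 16.889

16.889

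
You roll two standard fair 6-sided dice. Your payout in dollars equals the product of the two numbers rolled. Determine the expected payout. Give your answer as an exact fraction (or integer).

Distribution of the product of the two numbers rolled: 1 w.p. 1/36, 2 w.p. 1/18, 3 w.p. 1/18, 4 w.p. 1/12, 5 w.p. 1/18, 6 w.p. 1/9, …
E[payout] = (1/36)·1 + (1/18)·2 + (1/18)·3 + (1/12)·4 + (1/18)·5 + (1/9)·6 + (1/18)·8 + (1/36)·9 + (1/18)·10 + (1/9)·12 + (1/18)·15 + (1/36)·16 + (1/18)·18 + (1/18)·20 + (1/18)·24 + (1/36)·25 + (1/18)·30 + (1/36)·36 = 49/4

49/4 dollars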